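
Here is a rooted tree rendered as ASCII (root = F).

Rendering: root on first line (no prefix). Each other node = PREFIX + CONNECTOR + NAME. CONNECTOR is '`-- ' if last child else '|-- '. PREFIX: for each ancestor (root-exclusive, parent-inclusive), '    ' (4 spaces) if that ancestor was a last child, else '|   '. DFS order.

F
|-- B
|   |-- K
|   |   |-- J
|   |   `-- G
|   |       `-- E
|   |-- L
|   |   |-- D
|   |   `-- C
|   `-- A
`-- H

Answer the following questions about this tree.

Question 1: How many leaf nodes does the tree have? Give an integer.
Leaves (nodes with no children): A, C, D, E, H, J

Answer: 6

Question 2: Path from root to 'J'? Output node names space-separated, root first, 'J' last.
Walk down from root: F -> B -> K -> J

Answer: F B K J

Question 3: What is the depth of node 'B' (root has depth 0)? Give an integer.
Answer: 1

Derivation:
Path from root to B: F -> B
Depth = number of edges = 1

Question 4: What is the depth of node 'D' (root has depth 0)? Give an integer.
Answer: 3

Derivation:
Path from root to D: F -> B -> L -> D
Depth = number of edges = 3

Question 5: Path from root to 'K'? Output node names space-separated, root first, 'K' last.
Answer: F B K

Derivation:
Walk down from root: F -> B -> K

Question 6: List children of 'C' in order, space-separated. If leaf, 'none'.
Answer: none

Derivation:
Node C's children (from adjacency): (leaf)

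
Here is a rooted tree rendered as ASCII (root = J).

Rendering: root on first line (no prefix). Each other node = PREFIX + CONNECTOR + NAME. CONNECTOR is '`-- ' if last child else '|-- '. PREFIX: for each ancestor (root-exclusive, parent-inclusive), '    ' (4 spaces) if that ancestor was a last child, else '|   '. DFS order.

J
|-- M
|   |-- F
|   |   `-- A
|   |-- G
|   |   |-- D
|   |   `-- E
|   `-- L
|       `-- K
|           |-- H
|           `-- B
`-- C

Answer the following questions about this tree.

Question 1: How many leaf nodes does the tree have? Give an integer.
Answer: 6

Derivation:
Leaves (nodes with no children): A, B, C, D, E, H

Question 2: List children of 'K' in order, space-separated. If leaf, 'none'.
Node K's children (from adjacency): H, B

Answer: H B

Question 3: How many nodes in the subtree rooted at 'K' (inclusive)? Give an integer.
Subtree rooted at K contains: B, H, K
Count = 3

Answer: 3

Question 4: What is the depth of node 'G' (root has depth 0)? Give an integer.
Answer: 2

Derivation:
Path from root to G: J -> M -> G
Depth = number of edges = 2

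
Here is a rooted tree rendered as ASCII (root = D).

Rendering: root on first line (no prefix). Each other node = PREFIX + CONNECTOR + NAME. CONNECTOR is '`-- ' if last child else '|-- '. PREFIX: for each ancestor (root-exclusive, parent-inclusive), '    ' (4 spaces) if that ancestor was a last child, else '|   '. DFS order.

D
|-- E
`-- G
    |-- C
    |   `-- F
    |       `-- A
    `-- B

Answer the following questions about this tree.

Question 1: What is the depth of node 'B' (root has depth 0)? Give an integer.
Path from root to B: D -> G -> B
Depth = number of edges = 2

Answer: 2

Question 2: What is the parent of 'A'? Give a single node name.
Scan adjacency: A appears as child of F

Answer: F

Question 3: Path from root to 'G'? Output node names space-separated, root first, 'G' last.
Answer: D G

Derivation:
Walk down from root: D -> G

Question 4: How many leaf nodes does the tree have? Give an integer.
Leaves (nodes with no children): A, B, E

Answer: 3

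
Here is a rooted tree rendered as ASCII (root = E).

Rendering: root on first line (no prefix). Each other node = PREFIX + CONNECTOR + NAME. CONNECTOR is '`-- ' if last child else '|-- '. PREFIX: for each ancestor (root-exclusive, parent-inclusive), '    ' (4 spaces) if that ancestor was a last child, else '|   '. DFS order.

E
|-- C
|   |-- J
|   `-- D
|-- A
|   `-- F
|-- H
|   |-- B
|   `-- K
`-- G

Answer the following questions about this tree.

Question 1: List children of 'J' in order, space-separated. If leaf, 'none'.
Answer: none

Derivation:
Node J's children (from adjacency): (leaf)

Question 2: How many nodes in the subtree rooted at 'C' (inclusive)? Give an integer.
Answer: 3

Derivation:
Subtree rooted at C contains: C, D, J
Count = 3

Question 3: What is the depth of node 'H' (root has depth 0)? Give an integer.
Path from root to H: E -> H
Depth = number of edges = 1

Answer: 1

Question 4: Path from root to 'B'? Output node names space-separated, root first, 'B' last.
Answer: E H B

Derivation:
Walk down from root: E -> H -> B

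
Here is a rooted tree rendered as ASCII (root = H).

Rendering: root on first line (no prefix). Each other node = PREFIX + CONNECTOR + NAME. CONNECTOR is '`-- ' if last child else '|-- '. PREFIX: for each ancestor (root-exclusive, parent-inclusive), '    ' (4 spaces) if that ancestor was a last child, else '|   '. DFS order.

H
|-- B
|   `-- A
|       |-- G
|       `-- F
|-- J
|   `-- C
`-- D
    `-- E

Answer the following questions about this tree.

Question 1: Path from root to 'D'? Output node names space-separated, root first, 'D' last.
Answer: H D

Derivation:
Walk down from root: H -> D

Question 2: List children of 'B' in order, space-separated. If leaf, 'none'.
Node B's children (from adjacency): A

Answer: A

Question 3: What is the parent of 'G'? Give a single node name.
Answer: A

Derivation:
Scan adjacency: G appears as child of A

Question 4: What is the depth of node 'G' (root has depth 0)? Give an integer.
Answer: 3

Derivation:
Path from root to G: H -> B -> A -> G
Depth = number of edges = 3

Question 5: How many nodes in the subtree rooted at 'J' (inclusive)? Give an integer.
Answer: 2

Derivation:
Subtree rooted at J contains: C, J
Count = 2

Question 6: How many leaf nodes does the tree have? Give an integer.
Leaves (nodes with no children): C, E, F, G

Answer: 4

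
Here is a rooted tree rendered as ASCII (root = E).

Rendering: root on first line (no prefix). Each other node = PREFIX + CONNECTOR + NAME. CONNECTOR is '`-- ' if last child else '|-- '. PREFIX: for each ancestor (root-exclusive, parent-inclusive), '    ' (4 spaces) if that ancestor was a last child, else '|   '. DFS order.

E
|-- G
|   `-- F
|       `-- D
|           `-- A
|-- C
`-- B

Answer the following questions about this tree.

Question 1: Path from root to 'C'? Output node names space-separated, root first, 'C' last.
Answer: E C

Derivation:
Walk down from root: E -> C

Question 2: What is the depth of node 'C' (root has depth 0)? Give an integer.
Path from root to C: E -> C
Depth = number of edges = 1

Answer: 1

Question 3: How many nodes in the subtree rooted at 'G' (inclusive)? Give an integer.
Answer: 4

Derivation:
Subtree rooted at G contains: A, D, F, G
Count = 4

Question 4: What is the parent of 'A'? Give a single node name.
Answer: D

Derivation:
Scan adjacency: A appears as child of D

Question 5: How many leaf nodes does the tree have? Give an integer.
Leaves (nodes with no children): A, B, C

Answer: 3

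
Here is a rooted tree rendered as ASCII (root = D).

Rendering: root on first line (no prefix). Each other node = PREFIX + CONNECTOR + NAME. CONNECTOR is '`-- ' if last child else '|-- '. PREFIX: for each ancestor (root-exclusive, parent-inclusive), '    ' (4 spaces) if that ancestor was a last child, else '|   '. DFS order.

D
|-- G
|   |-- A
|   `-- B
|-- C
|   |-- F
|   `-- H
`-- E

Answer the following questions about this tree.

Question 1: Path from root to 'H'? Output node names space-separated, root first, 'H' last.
Walk down from root: D -> C -> H

Answer: D C H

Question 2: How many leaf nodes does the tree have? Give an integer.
Answer: 5

Derivation:
Leaves (nodes with no children): A, B, E, F, H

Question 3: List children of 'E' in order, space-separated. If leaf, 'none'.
Answer: none

Derivation:
Node E's children (from adjacency): (leaf)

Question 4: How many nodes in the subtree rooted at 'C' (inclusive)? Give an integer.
Answer: 3

Derivation:
Subtree rooted at C contains: C, F, H
Count = 3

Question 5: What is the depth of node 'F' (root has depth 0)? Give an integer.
Path from root to F: D -> C -> F
Depth = number of edges = 2

Answer: 2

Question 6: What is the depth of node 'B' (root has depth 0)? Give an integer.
Path from root to B: D -> G -> B
Depth = number of edges = 2

Answer: 2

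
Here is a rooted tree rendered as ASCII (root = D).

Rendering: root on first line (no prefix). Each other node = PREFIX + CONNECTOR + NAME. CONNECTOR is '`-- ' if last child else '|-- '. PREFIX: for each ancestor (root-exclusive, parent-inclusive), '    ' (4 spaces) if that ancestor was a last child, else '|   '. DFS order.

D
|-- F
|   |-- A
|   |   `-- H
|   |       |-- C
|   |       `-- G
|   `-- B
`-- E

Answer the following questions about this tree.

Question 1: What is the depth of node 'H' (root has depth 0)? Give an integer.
Path from root to H: D -> F -> A -> H
Depth = number of edges = 3

Answer: 3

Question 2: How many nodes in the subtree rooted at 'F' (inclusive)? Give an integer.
Answer: 6

Derivation:
Subtree rooted at F contains: A, B, C, F, G, H
Count = 6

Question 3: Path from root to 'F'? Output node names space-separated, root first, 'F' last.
Answer: D F

Derivation:
Walk down from root: D -> F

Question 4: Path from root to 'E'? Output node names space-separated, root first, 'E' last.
Answer: D E

Derivation:
Walk down from root: D -> E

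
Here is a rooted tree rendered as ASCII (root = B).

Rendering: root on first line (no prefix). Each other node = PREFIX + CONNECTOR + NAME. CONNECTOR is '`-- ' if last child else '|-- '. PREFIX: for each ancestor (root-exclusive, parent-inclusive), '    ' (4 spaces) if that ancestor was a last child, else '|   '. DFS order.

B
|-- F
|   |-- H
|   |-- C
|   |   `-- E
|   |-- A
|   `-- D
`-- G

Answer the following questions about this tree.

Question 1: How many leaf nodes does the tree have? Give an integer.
Answer: 5

Derivation:
Leaves (nodes with no children): A, D, E, G, H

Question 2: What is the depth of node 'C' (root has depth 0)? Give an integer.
Answer: 2

Derivation:
Path from root to C: B -> F -> C
Depth = number of edges = 2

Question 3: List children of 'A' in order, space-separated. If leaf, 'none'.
Answer: none

Derivation:
Node A's children (from adjacency): (leaf)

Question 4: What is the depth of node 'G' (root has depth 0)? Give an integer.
Answer: 1

Derivation:
Path from root to G: B -> G
Depth = number of edges = 1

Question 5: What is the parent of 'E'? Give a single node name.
Answer: C

Derivation:
Scan adjacency: E appears as child of C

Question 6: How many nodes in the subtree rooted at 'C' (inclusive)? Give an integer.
Subtree rooted at C contains: C, E
Count = 2

Answer: 2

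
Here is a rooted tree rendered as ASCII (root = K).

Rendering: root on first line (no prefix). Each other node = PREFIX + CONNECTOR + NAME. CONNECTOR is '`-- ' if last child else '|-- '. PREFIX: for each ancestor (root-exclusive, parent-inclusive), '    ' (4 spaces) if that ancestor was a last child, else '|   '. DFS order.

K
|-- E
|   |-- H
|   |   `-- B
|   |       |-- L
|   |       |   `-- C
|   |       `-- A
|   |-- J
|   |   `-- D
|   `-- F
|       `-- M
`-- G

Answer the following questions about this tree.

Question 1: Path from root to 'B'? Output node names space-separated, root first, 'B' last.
Walk down from root: K -> E -> H -> B

Answer: K E H B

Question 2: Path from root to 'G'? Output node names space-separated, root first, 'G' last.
Walk down from root: K -> G

Answer: K G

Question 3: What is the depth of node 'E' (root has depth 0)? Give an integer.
Path from root to E: K -> E
Depth = number of edges = 1

Answer: 1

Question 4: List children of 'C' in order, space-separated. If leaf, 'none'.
Answer: none

Derivation:
Node C's children (from adjacency): (leaf)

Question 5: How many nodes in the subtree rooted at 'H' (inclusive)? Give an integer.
Subtree rooted at H contains: A, B, C, H, L
Count = 5

Answer: 5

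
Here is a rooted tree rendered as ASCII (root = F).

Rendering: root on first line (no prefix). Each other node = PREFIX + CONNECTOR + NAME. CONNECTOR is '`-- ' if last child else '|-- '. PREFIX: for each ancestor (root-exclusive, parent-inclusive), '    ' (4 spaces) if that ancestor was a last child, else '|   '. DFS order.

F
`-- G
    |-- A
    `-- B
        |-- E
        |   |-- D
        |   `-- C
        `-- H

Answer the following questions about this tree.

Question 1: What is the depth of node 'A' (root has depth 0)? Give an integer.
Path from root to A: F -> G -> A
Depth = number of edges = 2

Answer: 2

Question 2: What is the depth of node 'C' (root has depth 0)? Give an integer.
Path from root to C: F -> G -> B -> E -> C
Depth = number of edges = 4

Answer: 4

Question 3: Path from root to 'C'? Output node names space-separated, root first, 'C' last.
Walk down from root: F -> G -> B -> E -> C

Answer: F G B E C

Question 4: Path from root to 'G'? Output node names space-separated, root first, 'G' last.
Walk down from root: F -> G

Answer: F G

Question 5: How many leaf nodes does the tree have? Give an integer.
Answer: 4

Derivation:
Leaves (nodes with no children): A, C, D, H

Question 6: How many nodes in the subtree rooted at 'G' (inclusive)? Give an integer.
Subtree rooted at G contains: A, B, C, D, E, G, H
Count = 7

Answer: 7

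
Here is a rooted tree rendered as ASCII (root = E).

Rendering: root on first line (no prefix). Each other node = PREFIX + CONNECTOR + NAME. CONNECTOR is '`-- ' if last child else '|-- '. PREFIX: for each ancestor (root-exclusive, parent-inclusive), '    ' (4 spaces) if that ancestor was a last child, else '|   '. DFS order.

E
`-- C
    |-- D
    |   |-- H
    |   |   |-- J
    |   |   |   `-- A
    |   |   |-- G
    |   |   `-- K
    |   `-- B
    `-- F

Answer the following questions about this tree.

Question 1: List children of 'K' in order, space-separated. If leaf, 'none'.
Answer: none

Derivation:
Node K's children (from adjacency): (leaf)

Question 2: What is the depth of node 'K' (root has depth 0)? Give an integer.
Answer: 4

Derivation:
Path from root to K: E -> C -> D -> H -> K
Depth = number of edges = 4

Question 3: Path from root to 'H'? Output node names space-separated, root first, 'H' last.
Walk down from root: E -> C -> D -> H

Answer: E C D H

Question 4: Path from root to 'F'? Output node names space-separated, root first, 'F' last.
Walk down from root: E -> C -> F

Answer: E C F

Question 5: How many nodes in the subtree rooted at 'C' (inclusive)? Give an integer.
Answer: 9

Derivation:
Subtree rooted at C contains: A, B, C, D, F, G, H, J, K
Count = 9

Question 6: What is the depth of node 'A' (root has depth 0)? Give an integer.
Answer: 5

Derivation:
Path from root to A: E -> C -> D -> H -> J -> A
Depth = number of edges = 5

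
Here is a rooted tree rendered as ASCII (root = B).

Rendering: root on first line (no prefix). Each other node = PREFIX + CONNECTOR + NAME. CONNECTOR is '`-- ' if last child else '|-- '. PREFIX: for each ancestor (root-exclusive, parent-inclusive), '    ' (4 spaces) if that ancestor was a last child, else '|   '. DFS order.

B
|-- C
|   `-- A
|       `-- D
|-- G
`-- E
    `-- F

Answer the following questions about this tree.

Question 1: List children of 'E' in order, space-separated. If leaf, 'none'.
Node E's children (from adjacency): F

Answer: F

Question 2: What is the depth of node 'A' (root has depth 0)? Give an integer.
Answer: 2

Derivation:
Path from root to A: B -> C -> A
Depth = number of edges = 2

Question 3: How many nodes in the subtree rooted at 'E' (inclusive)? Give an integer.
Answer: 2

Derivation:
Subtree rooted at E contains: E, F
Count = 2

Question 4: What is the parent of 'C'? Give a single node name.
Answer: B

Derivation:
Scan adjacency: C appears as child of B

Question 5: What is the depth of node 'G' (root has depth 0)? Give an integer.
Path from root to G: B -> G
Depth = number of edges = 1

Answer: 1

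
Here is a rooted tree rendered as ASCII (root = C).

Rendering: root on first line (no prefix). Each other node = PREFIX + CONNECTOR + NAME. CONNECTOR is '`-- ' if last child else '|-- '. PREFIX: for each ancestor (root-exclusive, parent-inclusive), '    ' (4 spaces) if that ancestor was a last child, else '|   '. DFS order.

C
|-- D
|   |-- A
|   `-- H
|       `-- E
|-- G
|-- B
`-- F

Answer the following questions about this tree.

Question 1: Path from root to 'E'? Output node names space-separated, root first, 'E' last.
Walk down from root: C -> D -> H -> E

Answer: C D H E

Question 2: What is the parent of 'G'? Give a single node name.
Answer: C

Derivation:
Scan adjacency: G appears as child of C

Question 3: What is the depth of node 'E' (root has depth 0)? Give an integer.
Answer: 3

Derivation:
Path from root to E: C -> D -> H -> E
Depth = number of edges = 3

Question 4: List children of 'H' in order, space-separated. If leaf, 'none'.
Answer: E

Derivation:
Node H's children (from adjacency): E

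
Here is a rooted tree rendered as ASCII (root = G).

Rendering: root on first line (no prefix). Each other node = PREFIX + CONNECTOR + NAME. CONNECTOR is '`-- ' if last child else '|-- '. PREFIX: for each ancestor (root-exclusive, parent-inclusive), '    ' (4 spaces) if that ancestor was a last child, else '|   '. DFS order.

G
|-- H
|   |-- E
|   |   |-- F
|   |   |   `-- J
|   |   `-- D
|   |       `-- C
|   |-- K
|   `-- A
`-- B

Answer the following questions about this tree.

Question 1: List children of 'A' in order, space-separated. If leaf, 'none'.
Node A's children (from adjacency): (leaf)

Answer: none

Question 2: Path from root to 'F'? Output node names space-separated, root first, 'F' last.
Walk down from root: G -> H -> E -> F

Answer: G H E F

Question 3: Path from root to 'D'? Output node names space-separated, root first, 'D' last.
Answer: G H E D

Derivation:
Walk down from root: G -> H -> E -> D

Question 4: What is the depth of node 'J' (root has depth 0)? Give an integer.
Answer: 4

Derivation:
Path from root to J: G -> H -> E -> F -> J
Depth = number of edges = 4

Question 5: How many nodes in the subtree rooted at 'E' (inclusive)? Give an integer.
Subtree rooted at E contains: C, D, E, F, J
Count = 5

Answer: 5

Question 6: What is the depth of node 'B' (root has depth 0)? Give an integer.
Answer: 1

Derivation:
Path from root to B: G -> B
Depth = number of edges = 1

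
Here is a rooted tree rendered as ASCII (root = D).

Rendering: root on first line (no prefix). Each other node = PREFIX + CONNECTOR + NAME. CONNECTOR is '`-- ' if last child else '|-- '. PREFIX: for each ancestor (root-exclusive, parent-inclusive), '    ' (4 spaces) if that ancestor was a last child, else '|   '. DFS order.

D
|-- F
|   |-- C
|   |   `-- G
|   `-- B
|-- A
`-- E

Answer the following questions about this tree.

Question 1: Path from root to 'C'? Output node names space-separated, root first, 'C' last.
Walk down from root: D -> F -> C

Answer: D F C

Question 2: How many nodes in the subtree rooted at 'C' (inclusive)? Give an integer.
Subtree rooted at C contains: C, G
Count = 2

Answer: 2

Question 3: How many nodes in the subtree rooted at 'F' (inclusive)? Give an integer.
Subtree rooted at F contains: B, C, F, G
Count = 4

Answer: 4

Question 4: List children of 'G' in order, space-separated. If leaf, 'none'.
Node G's children (from adjacency): (leaf)

Answer: none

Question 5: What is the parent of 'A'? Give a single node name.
Scan adjacency: A appears as child of D

Answer: D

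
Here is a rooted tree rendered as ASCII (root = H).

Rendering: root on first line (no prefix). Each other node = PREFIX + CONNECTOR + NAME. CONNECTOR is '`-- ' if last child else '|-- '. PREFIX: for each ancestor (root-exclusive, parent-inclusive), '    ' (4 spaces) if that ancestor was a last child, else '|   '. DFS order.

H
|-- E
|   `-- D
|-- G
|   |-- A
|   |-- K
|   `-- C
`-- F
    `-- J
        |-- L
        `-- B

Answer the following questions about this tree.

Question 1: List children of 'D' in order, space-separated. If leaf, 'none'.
Node D's children (from adjacency): (leaf)

Answer: none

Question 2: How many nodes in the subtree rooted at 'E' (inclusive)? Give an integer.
Subtree rooted at E contains: D, E
Count = 2

Answer: 2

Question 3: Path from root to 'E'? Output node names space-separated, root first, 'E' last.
Answer: H E

Derivation:
Walk down from root: H -> E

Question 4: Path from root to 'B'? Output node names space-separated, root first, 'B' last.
Walk down from root: H -> F -> J -> B

Answer: H F J B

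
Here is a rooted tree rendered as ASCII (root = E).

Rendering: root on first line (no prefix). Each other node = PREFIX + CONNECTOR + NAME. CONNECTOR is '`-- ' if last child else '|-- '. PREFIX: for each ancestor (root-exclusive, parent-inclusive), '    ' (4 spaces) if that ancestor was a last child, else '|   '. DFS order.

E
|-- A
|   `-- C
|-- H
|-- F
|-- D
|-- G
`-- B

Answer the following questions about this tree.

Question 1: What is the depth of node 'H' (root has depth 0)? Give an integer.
Answer: 1

Derivation:
Path from root to H: E -> H
Depth = number of edges = 1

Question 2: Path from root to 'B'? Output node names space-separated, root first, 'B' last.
Answer: E B

Derivation:
Walk down from root: E -> B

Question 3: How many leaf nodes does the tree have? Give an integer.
Leaves (nodes with no children): B, C, D, F, G, H

Answer: 6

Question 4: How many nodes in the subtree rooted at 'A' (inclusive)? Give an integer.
Answer: 2

Derivation:
Subtree rooted at A contains: A, C
Count = 2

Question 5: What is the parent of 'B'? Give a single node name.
Scan adjacency: B appears as child of E

Answer: E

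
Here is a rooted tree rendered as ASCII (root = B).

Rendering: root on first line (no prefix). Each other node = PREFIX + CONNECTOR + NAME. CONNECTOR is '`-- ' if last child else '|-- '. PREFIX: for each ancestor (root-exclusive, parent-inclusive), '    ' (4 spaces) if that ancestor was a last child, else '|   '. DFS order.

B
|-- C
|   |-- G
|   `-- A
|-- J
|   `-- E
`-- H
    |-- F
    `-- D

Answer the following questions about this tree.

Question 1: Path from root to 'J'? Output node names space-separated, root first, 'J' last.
Answer: B J

Derivation:
Walk down from root: B -> J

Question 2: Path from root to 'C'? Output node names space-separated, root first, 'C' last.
Answer: B C

Derivation:
Walk down from root: B -> C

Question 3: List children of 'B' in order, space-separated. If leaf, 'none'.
Node B's children (from adjacency): C, J, H

Answer: C J H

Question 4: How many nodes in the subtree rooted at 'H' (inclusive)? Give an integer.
Answer: 3

Derivation:
Subtree rooted at H contains: D, F, H
Count = 3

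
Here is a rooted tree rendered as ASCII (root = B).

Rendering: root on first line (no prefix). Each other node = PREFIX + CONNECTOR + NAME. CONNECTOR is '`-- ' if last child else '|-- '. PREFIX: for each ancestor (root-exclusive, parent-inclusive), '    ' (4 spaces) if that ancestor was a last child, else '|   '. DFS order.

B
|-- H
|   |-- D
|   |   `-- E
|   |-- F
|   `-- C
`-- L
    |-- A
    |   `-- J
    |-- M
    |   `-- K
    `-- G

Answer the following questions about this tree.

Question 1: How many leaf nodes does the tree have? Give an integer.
Leaves (nodes with no children): C, E, F, G, J, K

Answer: 6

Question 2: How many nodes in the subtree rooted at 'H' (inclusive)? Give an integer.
Answer: 5

Derivation:
Subtree rooted at H contains: C, D, E, F, H
Count = 5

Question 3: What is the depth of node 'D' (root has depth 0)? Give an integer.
Path from root to D: B -> H -> D
Depth = number of edges = 2

Answer: 2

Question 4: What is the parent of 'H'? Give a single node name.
Answer: B

Derivation:
Scan adjacency: H appears as child of B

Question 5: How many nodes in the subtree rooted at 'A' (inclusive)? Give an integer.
Answer: 2

Derivation:
Subtree rooted at A contains: A, J
Count = 2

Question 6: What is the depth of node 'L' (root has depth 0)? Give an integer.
Path from root to L: B -> L
Depth = number of edges = 1

Answer: 1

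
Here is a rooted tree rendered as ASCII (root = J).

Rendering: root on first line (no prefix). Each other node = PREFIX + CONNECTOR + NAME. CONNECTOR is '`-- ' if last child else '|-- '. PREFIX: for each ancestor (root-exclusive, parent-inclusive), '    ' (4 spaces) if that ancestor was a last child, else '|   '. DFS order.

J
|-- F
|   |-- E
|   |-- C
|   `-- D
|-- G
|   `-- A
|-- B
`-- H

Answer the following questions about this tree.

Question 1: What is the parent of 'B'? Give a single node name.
Answer: J

Derivation:
Scan adjacency: B appears as child of J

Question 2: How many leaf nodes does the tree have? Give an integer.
Leaves (nodes with no children): A, B, C, D, E, H

Answer: 6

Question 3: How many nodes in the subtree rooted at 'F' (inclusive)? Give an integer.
Subtree rooted at F contains: C, D, E, F
Count = 4

Answer: 4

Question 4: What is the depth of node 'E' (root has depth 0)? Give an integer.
Answer: 2

Derivation:
Path from root to E: J -> F -> E
Depth = number of edges = 2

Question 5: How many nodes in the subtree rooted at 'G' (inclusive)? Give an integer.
Subtree rooted at G contains: A, G
Count = 2

Answer: 2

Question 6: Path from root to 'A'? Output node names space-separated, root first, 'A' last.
Answer: J G A

Derivation:
Walk down from root: J -> G -> A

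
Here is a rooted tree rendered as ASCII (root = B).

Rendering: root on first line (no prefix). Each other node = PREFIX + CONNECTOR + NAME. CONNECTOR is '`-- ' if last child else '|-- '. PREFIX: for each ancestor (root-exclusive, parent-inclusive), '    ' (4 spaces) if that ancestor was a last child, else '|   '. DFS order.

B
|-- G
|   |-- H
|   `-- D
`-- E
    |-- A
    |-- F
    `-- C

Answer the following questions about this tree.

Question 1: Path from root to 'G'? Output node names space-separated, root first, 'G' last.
Answer: B G

Derivation:
Walk down from root: B -> G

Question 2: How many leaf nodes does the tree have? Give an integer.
Answer: 5

Derivation:
Leaves (nodes with no children): A, C, D, F, H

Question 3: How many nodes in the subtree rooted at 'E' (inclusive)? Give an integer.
Subtree rooted at E contains: A, C, E, F
Count = 4

Answer: 4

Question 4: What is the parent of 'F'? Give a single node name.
Answer: E

Derivation:
Scan adjacency: F appears as child of E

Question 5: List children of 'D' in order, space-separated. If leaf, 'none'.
Node D's children (from adjacency): (leaf)

Answer: none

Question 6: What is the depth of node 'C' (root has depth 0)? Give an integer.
Path from root to C: B -> E -> C
Depth = number of edges = 2

Answer: 2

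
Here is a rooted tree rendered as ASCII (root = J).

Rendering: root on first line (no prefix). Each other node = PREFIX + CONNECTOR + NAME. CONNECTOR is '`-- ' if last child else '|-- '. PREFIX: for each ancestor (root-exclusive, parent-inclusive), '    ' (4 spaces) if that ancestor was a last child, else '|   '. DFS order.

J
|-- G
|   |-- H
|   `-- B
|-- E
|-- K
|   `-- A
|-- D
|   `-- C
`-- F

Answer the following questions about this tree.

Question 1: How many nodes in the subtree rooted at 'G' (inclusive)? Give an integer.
Subtree rooted at G contains: B, G, H
Count = 3

Answer: 3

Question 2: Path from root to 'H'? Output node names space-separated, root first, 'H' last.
Walk down from root: J -> G -> H

Answer: J G H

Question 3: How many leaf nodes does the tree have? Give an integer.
Answer: 6

Derivation:
Leaves (nodes with no children): A, B, C, E, F, H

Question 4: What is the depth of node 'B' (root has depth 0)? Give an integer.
Path from root to B: J -> G -> B
Depth = number of edges = 2

Answer: 2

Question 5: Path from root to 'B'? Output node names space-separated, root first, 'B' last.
Answer: J G B

Derivation:
Walk down from root: J -> G -> B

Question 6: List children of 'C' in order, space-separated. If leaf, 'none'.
Answer: none

Derivation:
Node C's children (from adjacency): (leaf)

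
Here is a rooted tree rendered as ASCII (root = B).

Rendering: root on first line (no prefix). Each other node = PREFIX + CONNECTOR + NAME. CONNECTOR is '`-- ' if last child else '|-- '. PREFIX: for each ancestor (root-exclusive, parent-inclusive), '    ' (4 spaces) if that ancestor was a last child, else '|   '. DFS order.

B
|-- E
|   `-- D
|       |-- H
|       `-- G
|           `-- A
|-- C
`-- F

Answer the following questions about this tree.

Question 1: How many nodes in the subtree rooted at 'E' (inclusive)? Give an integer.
Answer: 5

Derivation:
Subtree rooted at E contains: A, D, E, G, H
Count = 5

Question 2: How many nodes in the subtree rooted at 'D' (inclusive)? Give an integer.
Answer: 4

Derivation:
Subtree rooted at D contains: A, D, G, H
Count = 4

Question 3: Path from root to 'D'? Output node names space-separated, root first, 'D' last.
Answer: B E D

Derivation:
Walk down from root: B -> E -> D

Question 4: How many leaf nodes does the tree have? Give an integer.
Answer: 4

Derivation:
Leaves (nodes with no children): A, C, F, H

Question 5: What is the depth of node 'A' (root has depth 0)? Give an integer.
Answer: 4

Derivation:
Path from root to A: B -> E -> D -> G -> A
Depth = number of edges = 4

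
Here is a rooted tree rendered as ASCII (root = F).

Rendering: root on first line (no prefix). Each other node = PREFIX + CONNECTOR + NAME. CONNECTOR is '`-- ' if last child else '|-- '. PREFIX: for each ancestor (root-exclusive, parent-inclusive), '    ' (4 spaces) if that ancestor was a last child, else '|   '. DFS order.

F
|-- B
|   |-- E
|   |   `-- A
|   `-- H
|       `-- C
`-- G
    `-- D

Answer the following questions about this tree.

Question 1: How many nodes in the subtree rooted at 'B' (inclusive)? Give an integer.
Subtree rooted at B contains: A, B, C, E, H
Count = 5

Answer: 5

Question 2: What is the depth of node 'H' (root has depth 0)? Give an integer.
Answer: 2

Derivation:
Path from root to H: F -> B -> H
Depth = number of edges = 2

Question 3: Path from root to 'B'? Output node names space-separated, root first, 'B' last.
Walk down from root: F -> B

Answer: F B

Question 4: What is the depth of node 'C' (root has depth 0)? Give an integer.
Answer: 3

Derivation:
Path from root to C: F -> B -> H -> C
Depth = number of edges = 3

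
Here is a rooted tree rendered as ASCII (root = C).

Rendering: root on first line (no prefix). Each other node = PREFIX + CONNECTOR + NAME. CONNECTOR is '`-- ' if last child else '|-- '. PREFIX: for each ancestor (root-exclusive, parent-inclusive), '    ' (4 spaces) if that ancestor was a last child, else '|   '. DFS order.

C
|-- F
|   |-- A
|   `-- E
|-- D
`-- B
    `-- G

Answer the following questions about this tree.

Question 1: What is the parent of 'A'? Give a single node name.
Answer: F

Derivation:
Scan adjacency: A appears as child of F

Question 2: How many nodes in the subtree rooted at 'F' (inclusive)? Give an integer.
Subtree rooted at F contains: A, E, F
Count = 3

Answer: 3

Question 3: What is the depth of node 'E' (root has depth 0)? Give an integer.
Path from root to E: C -> F -> E
Depth = number of edges = 2

Answer: 2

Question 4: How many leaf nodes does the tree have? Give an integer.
Leaves (nodes with no children): A, D, E, G

Answer: 4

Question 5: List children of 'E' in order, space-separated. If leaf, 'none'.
Answer: none

Derivation:
Node E's children (from adjacency): (leaf)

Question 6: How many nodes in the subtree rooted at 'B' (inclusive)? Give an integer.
Subtree rooted at B contains: B, G
Count = 2

Answer: 2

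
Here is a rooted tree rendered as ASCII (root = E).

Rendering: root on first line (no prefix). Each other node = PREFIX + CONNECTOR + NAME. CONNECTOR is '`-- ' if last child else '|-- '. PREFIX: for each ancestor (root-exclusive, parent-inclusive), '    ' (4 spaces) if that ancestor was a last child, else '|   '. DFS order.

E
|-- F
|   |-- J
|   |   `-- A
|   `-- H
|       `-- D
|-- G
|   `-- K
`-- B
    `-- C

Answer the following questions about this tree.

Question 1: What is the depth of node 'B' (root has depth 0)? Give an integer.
Answer: 1

Derivation:
Path from root to B: E -> B
Depth = number of edges = 1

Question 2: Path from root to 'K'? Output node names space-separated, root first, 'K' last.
Answer: E G K

Derivation:
Walk down from root: E -> G -> K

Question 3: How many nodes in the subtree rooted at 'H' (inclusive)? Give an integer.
Answer: 2

Derivation:
Subtree rooted at H contains: D, H
Count = 2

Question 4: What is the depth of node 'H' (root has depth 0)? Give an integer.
Path from root to H: E -> F -> H
Depth = number of edges = 2

Answer: 2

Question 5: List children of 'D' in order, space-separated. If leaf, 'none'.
Node D's children (from adjacency): (leaf)

Answer: none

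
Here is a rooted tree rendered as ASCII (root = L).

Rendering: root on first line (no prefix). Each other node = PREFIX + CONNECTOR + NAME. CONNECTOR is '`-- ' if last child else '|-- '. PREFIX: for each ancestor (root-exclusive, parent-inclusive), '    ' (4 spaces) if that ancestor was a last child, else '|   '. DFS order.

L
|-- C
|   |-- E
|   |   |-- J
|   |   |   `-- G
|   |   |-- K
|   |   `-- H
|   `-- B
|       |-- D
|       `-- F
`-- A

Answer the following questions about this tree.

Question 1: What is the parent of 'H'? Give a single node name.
Answer: E

Derivation:
Scan adjacency: H appears as child of E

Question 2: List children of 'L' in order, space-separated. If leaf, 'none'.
Node L's children (from adjacency): C, A

Answer: C A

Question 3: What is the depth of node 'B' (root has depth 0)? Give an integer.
Path from root to B: L -> C -> B
Depth = number of edges = 2

Answer: 2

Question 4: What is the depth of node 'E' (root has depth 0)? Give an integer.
Path from root to E: L -> C -> E
Depth = number of edges = 2

Answer: 2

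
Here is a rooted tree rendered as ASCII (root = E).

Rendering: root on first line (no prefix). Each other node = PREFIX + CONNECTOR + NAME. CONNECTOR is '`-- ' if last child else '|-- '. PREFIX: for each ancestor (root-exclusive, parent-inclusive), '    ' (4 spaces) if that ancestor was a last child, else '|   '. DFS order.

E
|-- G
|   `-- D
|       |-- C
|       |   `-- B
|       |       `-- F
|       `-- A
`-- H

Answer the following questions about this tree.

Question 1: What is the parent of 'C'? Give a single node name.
Answer: D

Derivation:
Scan adjacency: C appears as child of D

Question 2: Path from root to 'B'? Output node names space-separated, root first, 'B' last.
Answer: E G D C B

Derivation:
Walk down from root: E -> G -> D -> C -> B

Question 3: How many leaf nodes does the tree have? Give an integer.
Leaves (nodes with no children): A, F, H

Answer: 3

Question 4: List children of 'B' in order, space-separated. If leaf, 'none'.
Node B's children (from adjacency): F

Answer: F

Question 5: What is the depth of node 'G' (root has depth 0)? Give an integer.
Path from root to G: E -> G
Depth = number of edges = 1

Answer: 1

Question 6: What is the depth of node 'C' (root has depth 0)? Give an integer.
Path from root to C: E -> G -> D -> C
Depth = number of edges = 3

Answer: 3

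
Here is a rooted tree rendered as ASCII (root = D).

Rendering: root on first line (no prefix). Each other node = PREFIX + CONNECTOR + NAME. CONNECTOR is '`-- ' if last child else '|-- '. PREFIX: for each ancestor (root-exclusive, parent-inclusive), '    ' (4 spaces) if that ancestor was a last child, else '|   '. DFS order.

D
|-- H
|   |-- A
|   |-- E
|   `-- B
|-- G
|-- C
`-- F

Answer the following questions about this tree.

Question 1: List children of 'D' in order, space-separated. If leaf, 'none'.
Answer: H G C F

Derivation:
Node D's children (from adjacency): H, G, C, F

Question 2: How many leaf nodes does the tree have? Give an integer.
Answer: 6

Derivation:
Leaves (nodes with no children): A, B, C, E, F, G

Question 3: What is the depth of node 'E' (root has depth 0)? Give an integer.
Answer: 2

Derivation:
Path from root to E: D -> H -> E
Depth = number of edges = 2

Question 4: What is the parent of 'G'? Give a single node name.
Scan adjacency: G appears as child of D

Answer: D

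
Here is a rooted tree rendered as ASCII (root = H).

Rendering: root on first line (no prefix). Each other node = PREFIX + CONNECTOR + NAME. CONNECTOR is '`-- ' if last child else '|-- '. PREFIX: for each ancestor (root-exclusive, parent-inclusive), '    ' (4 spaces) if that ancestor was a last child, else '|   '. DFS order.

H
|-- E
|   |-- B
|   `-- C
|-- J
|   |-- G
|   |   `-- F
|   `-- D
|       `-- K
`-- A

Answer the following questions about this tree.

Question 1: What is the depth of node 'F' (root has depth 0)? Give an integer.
Answer: 3

Derivation:
Path from root to F: H -> J -> G -> F
Depth = number of edges = 3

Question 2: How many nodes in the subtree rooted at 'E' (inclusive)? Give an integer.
Answer: 3

Derivation:
Subtree rooted at E contains: B, C, E
Count = 3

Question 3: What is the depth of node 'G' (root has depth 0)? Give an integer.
Answer: 2

Derivation:
Path from root to G: H -> J -> G
Depth = number of edges = 2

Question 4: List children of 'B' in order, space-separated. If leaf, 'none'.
Node B's children (from adjacency): (leaf)

Answer: none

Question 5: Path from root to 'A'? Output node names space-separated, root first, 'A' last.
Answer: H A

Derivation:
Walk down from root: H -> A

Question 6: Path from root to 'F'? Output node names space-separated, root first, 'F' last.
Walk down from root: H -> J -> G -> F

Answer: H J G F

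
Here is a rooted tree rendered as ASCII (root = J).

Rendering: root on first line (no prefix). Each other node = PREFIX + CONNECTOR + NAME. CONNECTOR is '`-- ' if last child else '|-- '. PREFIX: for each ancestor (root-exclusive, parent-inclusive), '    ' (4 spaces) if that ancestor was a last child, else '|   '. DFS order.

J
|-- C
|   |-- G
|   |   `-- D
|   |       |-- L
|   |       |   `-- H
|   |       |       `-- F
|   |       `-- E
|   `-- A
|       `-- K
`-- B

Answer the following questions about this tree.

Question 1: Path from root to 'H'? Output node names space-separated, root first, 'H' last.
Walk down from root: J -> C -> G -> D -> L -> H

Answer: J C G D L H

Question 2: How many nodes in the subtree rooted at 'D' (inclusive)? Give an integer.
Answer: 5

Derivation:
Subtree rooted at D contains: D, E, F, H, L
Count = 5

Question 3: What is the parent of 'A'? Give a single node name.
Scan adjacency: A appears as child of C

Answer: C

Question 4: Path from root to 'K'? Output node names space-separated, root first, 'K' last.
Walk down from root: J -> C -> A -> K

Answer: J C A K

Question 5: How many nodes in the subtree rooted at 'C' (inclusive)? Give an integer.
Subtree rooted at C contains: A, C, D, E, F, G, H, K, L
Count = 9

Answer: 9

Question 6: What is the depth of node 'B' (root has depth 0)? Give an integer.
Path from root to B: J -> B
Depth = number of edges = 1

Answer: 1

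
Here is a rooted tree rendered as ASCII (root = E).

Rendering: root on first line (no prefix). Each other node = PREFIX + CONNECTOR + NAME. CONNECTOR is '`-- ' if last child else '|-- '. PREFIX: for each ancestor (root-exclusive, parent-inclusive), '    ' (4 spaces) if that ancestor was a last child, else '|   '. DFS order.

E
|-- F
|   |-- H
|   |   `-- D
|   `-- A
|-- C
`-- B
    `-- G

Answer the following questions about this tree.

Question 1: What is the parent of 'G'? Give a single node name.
Answer: B

Derivation:
Scan adjacency: G appears as child of B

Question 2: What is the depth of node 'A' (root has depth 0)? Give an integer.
Answer: 2

Derivation:
Path from root to A: E -> F -> A
Depth = number of edges = 2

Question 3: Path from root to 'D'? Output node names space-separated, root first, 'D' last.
Walk down from root: E -> F -> H -> D

Answer: E F H D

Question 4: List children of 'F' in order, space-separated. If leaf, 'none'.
Answer: H A

Derivation:
Node F's children (from adjacency): H, A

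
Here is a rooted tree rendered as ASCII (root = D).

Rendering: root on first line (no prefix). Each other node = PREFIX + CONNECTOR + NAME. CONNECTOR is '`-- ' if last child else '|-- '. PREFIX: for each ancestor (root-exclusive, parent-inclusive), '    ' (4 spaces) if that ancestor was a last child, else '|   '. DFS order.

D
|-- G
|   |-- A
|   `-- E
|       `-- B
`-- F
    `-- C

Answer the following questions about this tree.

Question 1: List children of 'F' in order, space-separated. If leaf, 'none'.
Node F's children (from adjacency): C

Answer: C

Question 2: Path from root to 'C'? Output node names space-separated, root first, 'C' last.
Walk down from root: D -> F -> C

Answer: D F C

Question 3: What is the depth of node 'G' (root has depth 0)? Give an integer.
Path from root to G: D -> G
Depth = number of edges = 1

Answer: 1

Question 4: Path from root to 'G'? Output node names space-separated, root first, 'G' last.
Walk down from root: D -> G

Answer: D G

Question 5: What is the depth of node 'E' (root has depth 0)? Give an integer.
Answer: 2

Derivation:
Path from root to E: D -> G -> E
Depth = number of edges = 2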